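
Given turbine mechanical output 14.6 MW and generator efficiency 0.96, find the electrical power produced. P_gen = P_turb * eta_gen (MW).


P_gen = 14.6 * 0.96 = 14.0160 MW


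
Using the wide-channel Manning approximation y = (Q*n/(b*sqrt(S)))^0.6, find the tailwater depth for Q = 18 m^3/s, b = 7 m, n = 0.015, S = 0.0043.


y = (18 * 0.015 / (7 * 0.0043^0.5))^0.6 = 0.7273 m


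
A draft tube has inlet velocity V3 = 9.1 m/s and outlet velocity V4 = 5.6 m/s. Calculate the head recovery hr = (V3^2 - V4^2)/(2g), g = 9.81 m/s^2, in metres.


hr = (9.1^2 - 5.6^2) / (2*9.81) = 2.6223 m


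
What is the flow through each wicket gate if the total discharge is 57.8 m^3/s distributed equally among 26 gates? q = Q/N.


q = 57.8 / 26 = 2.2231 m^3/s


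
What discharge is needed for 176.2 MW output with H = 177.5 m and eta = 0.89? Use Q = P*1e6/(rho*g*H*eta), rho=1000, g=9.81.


Q = 176.2 * 1e6 / (1000 * 9.81 * 177.5 * 0.89) = 113.6969 m^3/s


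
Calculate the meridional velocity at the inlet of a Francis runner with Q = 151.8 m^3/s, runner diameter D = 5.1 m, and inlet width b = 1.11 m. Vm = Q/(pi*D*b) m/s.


Vm = 151.8 / (pi * 5.1 * 1.11) = 8.5355 m/s


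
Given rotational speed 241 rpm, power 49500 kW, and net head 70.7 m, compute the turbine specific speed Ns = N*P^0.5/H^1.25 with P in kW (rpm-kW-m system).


Ns = 241 * 49500^0.5 / 70.7^1.25 = 261.5444


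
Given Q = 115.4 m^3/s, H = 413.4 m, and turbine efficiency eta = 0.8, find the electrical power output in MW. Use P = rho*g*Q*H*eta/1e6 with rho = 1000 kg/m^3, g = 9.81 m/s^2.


P = 1000 * 9.81 * 115.4 * 413.4 * 0.8 / 1e6 = 374.3995 MW


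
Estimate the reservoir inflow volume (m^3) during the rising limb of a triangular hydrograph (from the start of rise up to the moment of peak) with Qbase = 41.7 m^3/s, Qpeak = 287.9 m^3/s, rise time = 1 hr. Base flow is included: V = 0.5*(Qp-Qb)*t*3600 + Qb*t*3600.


V = 0.5*(287.9 - 41.7)*1*3600 + 41.7*1*3600 = 593280.0000 m^3


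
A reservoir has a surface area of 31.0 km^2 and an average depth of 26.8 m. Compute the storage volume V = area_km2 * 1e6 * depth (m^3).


V = 31.0 * 1e6 * 26.8 = 8.3080e+08 m^3


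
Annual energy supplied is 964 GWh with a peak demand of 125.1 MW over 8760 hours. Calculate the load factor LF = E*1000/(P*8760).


LF = 964 * 1000 / (125.1 * 8760) = 0.8797


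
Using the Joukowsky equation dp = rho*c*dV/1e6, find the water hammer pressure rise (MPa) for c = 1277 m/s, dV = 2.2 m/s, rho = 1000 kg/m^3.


dp = 1000 * 1277 * 2.2 / 1e6 = 2.8094 MPa


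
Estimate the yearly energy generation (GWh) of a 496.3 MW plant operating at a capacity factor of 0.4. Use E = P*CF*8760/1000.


E = 496.3 * 0.4 * 8760 / 1000 = 1739.0352 GWh


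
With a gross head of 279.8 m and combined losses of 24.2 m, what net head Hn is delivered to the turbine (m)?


Hn = 279.8 - 24.2 = 255.6000 m


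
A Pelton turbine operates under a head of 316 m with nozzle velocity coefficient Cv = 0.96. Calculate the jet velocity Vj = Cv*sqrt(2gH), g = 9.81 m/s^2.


Vj = 0.96 * sqrt(2*9.81*316) = 75.5900 m/s


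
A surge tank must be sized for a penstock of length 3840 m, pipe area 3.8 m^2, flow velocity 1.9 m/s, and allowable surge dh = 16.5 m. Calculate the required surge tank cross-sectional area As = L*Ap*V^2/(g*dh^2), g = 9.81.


As = 3840 * 3.8 * 1.9^2 / (9.81 * 16.5^2) = 19.7236 m^2


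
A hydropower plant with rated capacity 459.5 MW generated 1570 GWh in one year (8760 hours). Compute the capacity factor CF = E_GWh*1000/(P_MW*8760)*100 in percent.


CF = 1570 * 1000 / (459.5 * 8760) * 100 = 39.0041 %


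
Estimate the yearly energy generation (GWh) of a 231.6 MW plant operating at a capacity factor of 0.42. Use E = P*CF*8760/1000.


E = 231.6 * 0.42 * 8760 / 1000 = 852.1027 GWh


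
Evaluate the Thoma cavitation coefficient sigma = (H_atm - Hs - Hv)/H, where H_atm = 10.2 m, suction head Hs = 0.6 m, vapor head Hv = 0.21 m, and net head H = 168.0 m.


sigma = (10.2 - 0.6 - 0.21) / 168.0 = 0.0559


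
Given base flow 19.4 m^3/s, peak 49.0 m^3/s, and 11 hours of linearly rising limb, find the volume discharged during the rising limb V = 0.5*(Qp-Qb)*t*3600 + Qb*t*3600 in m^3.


V = 0.5*(49.0 - 19.4)*11*3600 + 19.4*11*3600 = 1.3543e+06 m^3


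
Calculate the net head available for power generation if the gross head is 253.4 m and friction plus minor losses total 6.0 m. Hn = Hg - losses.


Hn = 253.4 - 6.0 = 247.4000 m


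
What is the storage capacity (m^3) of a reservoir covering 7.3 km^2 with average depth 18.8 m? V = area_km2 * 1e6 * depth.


V = 7.3 * 1e6 * 18.8 = 1.3724e+08 m^3


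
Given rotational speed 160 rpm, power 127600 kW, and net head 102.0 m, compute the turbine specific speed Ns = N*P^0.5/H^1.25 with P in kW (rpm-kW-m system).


Ns = 160 * 127600^0.5 / 102.0^1.25 = 176.3174


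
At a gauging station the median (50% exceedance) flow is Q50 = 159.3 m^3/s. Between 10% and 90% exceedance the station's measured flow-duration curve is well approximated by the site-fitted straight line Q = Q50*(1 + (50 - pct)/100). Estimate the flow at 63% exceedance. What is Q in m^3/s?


Q = 159.3 * (1 + (50 - 63)/100) = 138.5910 m^3/s


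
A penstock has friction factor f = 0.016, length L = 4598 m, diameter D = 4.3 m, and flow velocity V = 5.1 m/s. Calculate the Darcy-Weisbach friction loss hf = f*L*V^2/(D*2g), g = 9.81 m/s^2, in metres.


hf = 0.016 * 4598 * 5.1^2 / (4.3 * 2 * 9.81) = 22.6810 m


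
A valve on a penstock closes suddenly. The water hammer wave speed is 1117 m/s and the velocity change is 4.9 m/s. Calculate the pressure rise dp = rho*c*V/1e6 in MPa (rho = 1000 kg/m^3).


dp = 1000 * 1117 * 4.9 / 1e6 = 5.4733 MPa


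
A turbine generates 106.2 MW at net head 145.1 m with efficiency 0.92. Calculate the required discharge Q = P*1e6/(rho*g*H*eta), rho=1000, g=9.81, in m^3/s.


Q = 106.2 * 1e6 / (1000 * 9.81 * 145.1 * 0.92) = 81.0962 m^3/s


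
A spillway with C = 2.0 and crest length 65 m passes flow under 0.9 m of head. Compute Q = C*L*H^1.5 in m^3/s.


Q = 2.0 * 65 * 0.9^1.5 = 110.9959 m^3/s


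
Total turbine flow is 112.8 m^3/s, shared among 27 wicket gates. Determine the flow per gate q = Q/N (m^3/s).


q = 112.8 / 27 = 4.1778 m^3/s


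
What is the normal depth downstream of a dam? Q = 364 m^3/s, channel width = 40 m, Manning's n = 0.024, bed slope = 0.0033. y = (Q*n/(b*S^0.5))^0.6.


y = (364 * 0.024 / (40 * 0.0033^0.5))^0.6 = 2.2284 m


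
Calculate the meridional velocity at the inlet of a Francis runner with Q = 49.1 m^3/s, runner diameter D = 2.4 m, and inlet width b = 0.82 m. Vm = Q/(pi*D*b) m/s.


Vm = 49.1 / (pi * 2.4 * 0.82) = 7.9416 m/s


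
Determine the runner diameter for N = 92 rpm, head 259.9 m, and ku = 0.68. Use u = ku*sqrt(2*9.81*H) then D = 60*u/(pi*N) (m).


u = 0.68 * sqrt(2*9.81*259.9) = 48.5581 m/s
D = 60 * 48.5581 / (pi * 92) = 10.0803 m


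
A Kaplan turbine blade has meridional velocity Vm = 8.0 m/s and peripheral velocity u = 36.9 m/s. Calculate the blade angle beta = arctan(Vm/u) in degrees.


beta = arctan(8.0 / 36.9) = 12.2325 degrees


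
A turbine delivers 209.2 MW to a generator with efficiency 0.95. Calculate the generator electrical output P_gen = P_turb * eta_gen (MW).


P_gen = 209.2 * 0.95 = 198.7400 MW


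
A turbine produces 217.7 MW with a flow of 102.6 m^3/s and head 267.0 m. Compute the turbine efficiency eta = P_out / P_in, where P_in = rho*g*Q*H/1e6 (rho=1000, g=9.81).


P_in = 1000 * 9.81 * 102.6 * 267.0 / 1e6 = 268.7371 MW
eta = 217.7 / 268.7371 = 0.8101


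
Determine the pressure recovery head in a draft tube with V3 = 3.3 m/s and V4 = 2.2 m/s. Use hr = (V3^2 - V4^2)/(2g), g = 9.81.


hr = (3.3^2 - 2.2^2) / (2*9.81) = 0.3084 m


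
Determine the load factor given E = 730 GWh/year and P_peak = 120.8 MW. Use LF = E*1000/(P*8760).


LF = 730 * 1000 / (120.8 * 8760) = 0.6898


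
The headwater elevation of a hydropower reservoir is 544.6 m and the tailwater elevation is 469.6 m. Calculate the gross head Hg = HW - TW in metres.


Hg = 544.6 - 469.6 = 75.0000 m


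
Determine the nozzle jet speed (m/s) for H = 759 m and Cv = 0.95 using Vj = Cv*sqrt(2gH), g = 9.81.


Vj = 0.95 * sqrt(2*9.81*759) = 115.9295 m/s


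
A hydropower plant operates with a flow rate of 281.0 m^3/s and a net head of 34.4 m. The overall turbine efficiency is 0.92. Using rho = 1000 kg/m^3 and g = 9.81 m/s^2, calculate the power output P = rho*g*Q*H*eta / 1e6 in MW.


P = 1000 * 9.81 * 281.0 * 34.4 * 0.92 / 1e6 = 87.2412 MW


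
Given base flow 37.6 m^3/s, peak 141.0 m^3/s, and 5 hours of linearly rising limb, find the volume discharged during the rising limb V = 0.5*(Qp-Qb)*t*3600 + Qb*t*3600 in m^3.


V = 0.5*(141.0 - 37.6)*5*3600 + 37.6*5*3600 = 1.6074e+06 m^3


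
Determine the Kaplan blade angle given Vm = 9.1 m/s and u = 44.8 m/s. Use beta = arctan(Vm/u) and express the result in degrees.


beta = arctan(9.1 / 44.8) = 11.4820 degrees


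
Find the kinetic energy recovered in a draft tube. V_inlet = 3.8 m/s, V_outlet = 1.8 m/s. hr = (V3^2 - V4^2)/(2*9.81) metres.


hr = (3.8^2 - 1.8^2) / (2*9.81) = 0.5708 m


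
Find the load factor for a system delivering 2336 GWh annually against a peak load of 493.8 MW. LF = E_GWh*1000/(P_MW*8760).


LF = 2336 * 1000 / (493.8 * 8760) = 0.5400


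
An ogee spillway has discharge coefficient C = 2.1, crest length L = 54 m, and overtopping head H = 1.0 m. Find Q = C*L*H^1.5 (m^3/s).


Q = 2.1 * 54 * 1.0^1.5 = 113.4000 m^3/s


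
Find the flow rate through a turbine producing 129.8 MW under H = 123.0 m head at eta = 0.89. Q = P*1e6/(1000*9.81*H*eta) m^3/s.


Q = 129.8 * 1e6 / (1000 * 9.81 * 123.0 * 0.89) = 120.8678 m^3/s


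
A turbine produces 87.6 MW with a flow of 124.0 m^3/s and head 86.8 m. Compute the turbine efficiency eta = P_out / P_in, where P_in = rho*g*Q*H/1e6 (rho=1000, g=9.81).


P_in = 1000 * 9.81 * 124.0 * 86.8 / 1e6 = 105.5870 MW
eta = 87.6 / 105.5870 = 0.8296


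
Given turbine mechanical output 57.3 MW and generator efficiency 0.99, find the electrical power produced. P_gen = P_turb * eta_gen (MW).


P_gen = 57.3 * 0.99 = 56.7270 MW


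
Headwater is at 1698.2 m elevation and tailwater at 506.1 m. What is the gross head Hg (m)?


Hg = 1698.2 - 506.1 = 1192.1000 m


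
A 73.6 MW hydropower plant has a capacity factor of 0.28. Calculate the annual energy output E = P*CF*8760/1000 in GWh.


E = 73.6 * 0.28 * 8760 / 1000 = 180.5261 GWh


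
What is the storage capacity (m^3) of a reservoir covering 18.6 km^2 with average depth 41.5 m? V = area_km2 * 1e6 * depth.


V = 18.6 * 1e6 * 41.5 = 7.7190e+08 m^3


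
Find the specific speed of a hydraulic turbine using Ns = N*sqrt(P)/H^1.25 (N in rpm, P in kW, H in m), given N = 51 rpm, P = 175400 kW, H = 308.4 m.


Ns = 51 * 175400^0.5 / 308.4^1.25 = 16.5269


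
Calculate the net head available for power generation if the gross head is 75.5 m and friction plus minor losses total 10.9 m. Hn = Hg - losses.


Hn = 75.5 - 10.9 = 64.6000 m


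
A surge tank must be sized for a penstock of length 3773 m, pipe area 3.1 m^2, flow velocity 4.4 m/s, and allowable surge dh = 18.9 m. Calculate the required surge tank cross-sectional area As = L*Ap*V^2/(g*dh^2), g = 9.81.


As = 3773 * 3.1 * 4.4^2 / (9.81 * 18.9^2) = 64.6191 m^2


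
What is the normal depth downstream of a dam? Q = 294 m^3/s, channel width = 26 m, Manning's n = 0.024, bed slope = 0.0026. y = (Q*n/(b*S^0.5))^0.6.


y = (294 * 0.024 / (26 * 0.0026^0.5))^0.6 = 2.7268 m


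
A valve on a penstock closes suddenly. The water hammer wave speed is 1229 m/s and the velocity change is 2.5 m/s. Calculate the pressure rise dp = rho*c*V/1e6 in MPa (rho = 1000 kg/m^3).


dp = 1000 * 1229 * 2.5 / 1e6 = 3.0725 MPa


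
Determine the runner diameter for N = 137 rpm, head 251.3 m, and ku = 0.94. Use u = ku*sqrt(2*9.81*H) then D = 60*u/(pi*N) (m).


u = 0.94 * sqrt(2*9.81*251.3) = 66.0045 m/s
D = 60 * 66.0045 / (pi * 137) = 9.2014 m


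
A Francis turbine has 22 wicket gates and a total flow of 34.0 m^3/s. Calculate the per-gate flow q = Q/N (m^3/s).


q = 34.0 / 22 = 1.5455 m^3/s


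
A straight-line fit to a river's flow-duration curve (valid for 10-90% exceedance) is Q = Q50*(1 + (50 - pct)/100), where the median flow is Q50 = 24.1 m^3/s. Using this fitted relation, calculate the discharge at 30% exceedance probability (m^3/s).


Q = 24.1 * (1 + (50 - 30)/100) = 28.9200 m^3/s


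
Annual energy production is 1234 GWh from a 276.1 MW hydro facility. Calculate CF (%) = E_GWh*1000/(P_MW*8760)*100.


CF = 1234 * 1000 / (276.1 * 8760) * 100 = 51.0205 %


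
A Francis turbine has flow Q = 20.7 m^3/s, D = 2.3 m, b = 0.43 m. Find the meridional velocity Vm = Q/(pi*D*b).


Vm = 20.7 / (pi * 2.3 * 0.43) = 6.6623 m/s


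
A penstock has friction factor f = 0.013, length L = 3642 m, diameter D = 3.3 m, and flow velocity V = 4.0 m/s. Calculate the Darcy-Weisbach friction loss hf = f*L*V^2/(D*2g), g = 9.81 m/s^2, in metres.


hf = 0.013 * 3642 * 4.0^2 / (3.3 * 2 * 9.81) = 11.7001 m


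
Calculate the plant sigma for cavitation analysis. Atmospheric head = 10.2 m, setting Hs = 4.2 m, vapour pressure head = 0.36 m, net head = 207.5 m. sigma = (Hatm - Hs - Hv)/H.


sigma = (10.2 - 4.2 - 0.36) / 207.5 = 0.0272


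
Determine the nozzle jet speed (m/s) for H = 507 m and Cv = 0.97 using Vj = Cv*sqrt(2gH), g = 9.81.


Vj = 0.97 * sqrt(2*9.81*507) = 96.7443 m/s


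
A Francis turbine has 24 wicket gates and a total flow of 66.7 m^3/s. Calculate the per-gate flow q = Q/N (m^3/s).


q = 66.7 / 24 = 2.7792 m^3/s


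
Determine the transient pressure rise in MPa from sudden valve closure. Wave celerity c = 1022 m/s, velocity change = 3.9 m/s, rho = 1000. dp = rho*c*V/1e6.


dp = 1000 * 1022 * 3.9 / 1e6 = 3.9858 MPa


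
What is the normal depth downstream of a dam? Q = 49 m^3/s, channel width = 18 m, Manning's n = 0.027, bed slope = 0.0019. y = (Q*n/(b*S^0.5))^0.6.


y = (49 * 0.027 / (18 * 0.0019^0.5))^0.6 = 1.3682 m


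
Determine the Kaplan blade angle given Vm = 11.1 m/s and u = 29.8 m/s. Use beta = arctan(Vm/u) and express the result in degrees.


beta = arctan(11.1 / 29.8) = 20.4295 degrees


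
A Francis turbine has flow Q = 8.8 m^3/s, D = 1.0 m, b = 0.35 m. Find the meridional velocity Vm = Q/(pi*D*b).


Vm = 8.8 / (pi * 1.0 * 0.35) = 8.0032 m/s


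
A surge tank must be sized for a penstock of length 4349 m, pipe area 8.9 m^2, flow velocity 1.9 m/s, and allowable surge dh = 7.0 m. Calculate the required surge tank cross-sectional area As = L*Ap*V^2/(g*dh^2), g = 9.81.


As = 4349 * 8.9 * 1.9^2 / (9.81 * 7.0^2) = 290.6843 m^2


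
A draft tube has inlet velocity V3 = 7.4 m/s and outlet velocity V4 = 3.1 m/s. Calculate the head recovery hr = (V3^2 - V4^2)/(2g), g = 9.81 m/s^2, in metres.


hr = (7.4^2 - 3.1^2) / (2*9.81) = 2.3012 m


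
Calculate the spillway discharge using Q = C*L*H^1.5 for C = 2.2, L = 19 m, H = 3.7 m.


Q = 2.2 * 19 * 3.7^1.5 = 297.4944 m^3/s


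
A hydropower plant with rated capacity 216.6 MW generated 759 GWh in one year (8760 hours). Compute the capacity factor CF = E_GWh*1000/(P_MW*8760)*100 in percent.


CF = 759 * 1000 / (216.6 * 8760) * 100 = 40.0018 %


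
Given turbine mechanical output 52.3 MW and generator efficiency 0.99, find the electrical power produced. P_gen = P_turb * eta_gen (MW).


P_gen = 52.3 * 0.99 = 51.7770 MW


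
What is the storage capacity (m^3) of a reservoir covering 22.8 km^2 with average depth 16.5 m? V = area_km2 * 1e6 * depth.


V = 22.8 * 1e6 * 16.5 = 3.7620e+08 m^3


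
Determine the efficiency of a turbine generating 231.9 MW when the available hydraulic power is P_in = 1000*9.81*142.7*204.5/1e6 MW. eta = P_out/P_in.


P_in = 1000 * 9.81 * 142.7 * 204.5 / 1e6 = 286.2769 MW
eta = 231.9 / 286.2769 = 0.8101


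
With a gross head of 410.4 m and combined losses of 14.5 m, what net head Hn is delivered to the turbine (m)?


Hn = 410.4 - 14.5 = 395.9000 m


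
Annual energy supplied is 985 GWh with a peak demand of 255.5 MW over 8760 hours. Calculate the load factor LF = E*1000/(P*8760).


LF = 985 * 1000 / (255.5 * 8760) = 0.4401


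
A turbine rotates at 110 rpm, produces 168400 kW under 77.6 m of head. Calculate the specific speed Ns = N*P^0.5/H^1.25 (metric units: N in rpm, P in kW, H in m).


Ns = 110 * 168400^0.5 / 77.6^1.25 = 195.9912


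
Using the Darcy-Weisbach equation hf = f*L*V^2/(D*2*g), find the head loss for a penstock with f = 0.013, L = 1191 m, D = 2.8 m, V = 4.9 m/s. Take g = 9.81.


hf = 0.013 * 1191 * 4.9^2 / (2.8 * 2 * 9.81) = 6.7669 m


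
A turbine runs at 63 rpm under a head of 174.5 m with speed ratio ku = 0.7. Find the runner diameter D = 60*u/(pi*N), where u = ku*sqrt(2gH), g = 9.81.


u = 0.7 * sqrt(2*9.81*174.5) = 40.9586 m/s
D = 60 * 40.9586 / (pi * 63) = 12.4167 m


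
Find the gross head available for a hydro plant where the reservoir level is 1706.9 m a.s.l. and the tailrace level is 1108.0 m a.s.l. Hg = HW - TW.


Hg = 1706.9 - 1108.0 = 598.9000 m


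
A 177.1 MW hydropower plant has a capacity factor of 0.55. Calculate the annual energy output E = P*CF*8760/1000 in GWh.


E = 177.1 * 0.55 * 8760 / 1000 = 853.2678 GWh


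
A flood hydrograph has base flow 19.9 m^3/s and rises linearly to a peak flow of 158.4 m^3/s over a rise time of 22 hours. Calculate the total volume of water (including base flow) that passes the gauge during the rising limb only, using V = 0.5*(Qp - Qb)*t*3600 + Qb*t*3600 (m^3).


V = 0.5*(158.4 - 19.9)*22*3600 + 19.9*22*3600 = 7.0607e+06 m^3


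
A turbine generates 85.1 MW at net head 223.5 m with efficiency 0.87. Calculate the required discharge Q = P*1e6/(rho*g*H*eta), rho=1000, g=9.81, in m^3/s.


Q = 85.1 * 1e6 / (1000 * 9.81 * 223.5 * 0.87) = 44.6132 m^3/s


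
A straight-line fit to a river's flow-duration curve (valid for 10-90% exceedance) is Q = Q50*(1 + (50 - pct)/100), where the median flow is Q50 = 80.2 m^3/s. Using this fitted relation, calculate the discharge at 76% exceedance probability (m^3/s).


Q = 80.2 * (1 + (50 - 76)/100) = 59.3480 m^3/s


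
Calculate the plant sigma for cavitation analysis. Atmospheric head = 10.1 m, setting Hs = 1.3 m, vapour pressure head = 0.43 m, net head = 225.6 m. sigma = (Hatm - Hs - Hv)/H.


sigma = (10.1 - 1.3 - 0.43) / 225.6 = 0.0371


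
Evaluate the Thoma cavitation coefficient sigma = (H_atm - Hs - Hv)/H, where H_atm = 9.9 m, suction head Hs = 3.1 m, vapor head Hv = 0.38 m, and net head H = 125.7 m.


sigma = (9.9 - 3.1 - 0.38) / 125.7 = 0.0511


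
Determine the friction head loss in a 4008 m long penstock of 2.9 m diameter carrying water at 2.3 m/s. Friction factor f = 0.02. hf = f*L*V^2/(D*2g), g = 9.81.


hf = 0.02 * 4008 * 2.3^2 / (2.9 * 2 * 9.81) = 7.4527 m


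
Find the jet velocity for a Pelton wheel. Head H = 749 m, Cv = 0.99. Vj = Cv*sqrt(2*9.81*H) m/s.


Vj = 0.99 * sqrt(2*9.81*749) = 120.0123 m/s


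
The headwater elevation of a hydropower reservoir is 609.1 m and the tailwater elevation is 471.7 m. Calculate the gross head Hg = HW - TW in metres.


Hg = 609.1 - 471.7 = 137.4000 m


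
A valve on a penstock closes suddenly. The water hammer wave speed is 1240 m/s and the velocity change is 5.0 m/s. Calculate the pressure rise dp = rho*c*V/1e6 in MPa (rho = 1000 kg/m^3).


dp = 1000 * 1240 * 5.0 / 1e6 = 6.2000 MPa


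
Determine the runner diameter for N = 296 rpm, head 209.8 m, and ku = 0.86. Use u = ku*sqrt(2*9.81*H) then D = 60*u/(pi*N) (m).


u = 0.86 * sqrt(2*9.81*209.8) = 55.1761 m/s
D = 60 * 55.1761 / (pi * 296) = 3.5601 m


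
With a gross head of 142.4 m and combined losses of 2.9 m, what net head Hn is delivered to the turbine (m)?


Hn = 142.4 - 2.9 = 139.5000 m


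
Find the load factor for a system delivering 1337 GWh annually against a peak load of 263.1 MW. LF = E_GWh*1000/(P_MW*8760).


LF = 1337 * 1000 / (263.1 * 8760) = 0.5801


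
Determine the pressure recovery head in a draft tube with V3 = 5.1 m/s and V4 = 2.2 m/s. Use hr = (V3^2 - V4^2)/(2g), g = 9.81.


hr = (5.1^2 - 2.2^2) / (2*9.81) = 1.0790 m


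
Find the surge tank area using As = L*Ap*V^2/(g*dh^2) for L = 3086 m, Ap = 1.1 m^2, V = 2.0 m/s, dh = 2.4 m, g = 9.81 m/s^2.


As = 3086 * 1.1 * 2.0^2 / (9.81 * 2.4^2) = 240.3018 m^2


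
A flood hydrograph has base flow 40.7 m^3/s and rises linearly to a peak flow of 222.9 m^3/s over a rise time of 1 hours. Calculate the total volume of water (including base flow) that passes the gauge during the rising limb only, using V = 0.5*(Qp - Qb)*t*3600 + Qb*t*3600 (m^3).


V = 0.5*(222.9 - 40.7)*1*3600 + 40.7*1*3600 = 474480.0000 m^3


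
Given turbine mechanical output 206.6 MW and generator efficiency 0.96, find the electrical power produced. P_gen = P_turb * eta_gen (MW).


P_gen = 206.6 * 0.96 = 198.3360 MW


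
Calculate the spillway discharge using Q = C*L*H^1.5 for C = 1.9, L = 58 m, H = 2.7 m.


Q = 1.9 * 58 * 2.7^1.5 = 488.9081 m^3/s


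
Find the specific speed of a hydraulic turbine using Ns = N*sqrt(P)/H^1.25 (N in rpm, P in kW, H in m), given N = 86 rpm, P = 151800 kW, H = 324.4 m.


Ns = 86 * 151800^0.5 / 324.4^1.25 = 24.3379


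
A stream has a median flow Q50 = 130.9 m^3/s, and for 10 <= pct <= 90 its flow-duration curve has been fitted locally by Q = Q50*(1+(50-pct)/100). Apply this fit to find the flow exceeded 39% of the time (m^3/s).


Q = 130.9 * (1 + (50 - 39)/100) = 145.2990 m^3/s


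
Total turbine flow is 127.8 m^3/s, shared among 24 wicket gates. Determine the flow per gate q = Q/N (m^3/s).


q = 127.8 / 24 = 5.3250 m^3/s


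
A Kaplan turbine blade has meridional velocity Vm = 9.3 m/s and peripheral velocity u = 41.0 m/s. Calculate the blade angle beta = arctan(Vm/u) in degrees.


beta = arctan(9.3 / 41.0) = 12.7801 degrees


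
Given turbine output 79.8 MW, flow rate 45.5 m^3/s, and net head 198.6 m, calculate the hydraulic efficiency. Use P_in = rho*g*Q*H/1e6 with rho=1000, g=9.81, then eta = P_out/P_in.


P_in = 1000 * 9.81 * 45.5 * 198.6 / 1e6 = 88.6461 MW
eta = 79.8 / 88.6461 = 0.9002


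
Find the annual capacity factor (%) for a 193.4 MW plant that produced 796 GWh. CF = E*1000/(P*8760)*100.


CF = 796 * 1000 / (193.4 * 8760) * 100 = 46.9843 %


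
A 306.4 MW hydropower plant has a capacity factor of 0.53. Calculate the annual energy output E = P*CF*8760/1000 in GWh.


E = 306.4 * 0.53 * 8760 / 1000 = 1422.5539 GWh


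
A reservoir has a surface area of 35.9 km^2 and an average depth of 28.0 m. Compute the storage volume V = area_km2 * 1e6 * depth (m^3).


V = 35.9 * 1e6 * 28.0 = 1.0052e+09 m^3


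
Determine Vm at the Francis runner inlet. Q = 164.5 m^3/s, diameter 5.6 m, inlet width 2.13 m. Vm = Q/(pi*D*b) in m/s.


Vm = 164.5 / (pi * 5.6 * 2.13) = 4.3898 m/s


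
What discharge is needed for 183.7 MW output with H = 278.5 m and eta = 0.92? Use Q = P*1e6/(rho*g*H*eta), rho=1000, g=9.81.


Q = 183.7 * 1e6 / (1000 * 9.81 * 278.5 * 0.92) = 73.0848 m^3/s


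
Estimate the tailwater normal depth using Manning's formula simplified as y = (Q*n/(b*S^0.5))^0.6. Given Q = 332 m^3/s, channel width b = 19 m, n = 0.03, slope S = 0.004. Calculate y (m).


y = (332 * 0.03 / (19 * 0.004^0.5))^0.6 = 3.5570 m


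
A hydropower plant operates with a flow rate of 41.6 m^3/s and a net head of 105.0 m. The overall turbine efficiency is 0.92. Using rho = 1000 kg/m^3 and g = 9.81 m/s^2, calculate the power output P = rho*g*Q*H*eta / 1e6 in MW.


P = 1000 * 9.81 * 41.6 * 105.0 * 0.92 / 1e6 = 39.4221 MW


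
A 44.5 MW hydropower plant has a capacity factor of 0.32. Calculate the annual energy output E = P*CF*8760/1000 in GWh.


E = 44.5 * 0.32 * 8760 / 1000 = 124.7424 GWh


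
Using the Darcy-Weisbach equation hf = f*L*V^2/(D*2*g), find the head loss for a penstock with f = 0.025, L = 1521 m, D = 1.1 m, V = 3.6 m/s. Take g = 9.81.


hf = 0.025 * 1521 * 3.6^2 / (1.1 * 2 * 9.81) = 22.8340 m


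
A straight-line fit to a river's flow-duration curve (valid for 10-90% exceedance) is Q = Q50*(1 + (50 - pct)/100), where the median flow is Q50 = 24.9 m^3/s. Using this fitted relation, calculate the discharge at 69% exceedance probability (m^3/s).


Q = 24.9 * (1 + (50 - 69)/100) = 20.1690 m^3/s


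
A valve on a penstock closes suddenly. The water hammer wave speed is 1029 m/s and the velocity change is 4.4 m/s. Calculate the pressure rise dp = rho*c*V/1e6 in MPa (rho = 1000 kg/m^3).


dp = 1000 * 1029 * 4.4 / 1e6 = 4.5276 MPa


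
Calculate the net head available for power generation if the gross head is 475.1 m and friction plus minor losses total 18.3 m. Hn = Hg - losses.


Hn = 475.1 - 18.3 = 456.8000 m


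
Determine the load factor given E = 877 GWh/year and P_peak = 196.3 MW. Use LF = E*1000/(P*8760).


LF = 877 * 1000 / (196.3 * 8760) = 0.5100


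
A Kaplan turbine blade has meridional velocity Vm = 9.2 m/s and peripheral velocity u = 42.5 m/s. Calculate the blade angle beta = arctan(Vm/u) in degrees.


beta = arctan(9.2 / 42.5) = 12.2144 degrees


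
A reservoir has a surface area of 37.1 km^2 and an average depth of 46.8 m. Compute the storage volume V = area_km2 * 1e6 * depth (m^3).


V = 37.1 * 1e6 * 46.8 = 1.7363e+09 m^3


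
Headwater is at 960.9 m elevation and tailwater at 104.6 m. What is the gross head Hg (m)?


Hg = 960.9 - 104.6 = 856.3000 m


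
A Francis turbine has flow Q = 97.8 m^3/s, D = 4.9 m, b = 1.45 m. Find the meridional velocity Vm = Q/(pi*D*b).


Vm = 97.8 / (pi * 4.9 * 1.45) = 4.3815 m/s


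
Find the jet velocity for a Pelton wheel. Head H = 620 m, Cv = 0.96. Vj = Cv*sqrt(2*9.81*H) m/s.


Vj = 0.96 * sqrt(2*9.81*620) = 105.8806 m/s


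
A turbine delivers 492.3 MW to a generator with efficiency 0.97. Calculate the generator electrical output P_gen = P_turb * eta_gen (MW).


P_gen = 492.3 * 0.97 = 477.5310 MW


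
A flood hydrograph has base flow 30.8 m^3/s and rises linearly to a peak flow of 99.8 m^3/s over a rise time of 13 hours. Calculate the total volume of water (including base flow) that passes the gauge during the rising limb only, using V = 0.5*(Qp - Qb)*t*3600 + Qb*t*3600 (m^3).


V = 0.5*(99.8 - 30.8)*13*3600 + 30.8*13*3600 = 3.0560e+06 m^3


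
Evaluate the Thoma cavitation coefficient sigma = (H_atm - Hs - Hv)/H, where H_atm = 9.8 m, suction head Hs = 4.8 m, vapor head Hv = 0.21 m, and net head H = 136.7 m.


sigma = (9.8 - 4.8 - 0.21) / 136.7 = 0.0350


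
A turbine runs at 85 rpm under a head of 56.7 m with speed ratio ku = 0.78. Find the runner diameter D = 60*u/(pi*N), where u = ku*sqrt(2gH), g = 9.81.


u = 0.78 * sqrt(2*9.81*56.7) = 26.0157 m/s
D = 60 * 26.0157 / (pi * 85) = 5.8455 m


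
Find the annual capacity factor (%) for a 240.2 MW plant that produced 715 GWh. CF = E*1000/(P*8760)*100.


CF = 715 * 1000 / (240.2 * 8760) * 100 = 33.9804 %


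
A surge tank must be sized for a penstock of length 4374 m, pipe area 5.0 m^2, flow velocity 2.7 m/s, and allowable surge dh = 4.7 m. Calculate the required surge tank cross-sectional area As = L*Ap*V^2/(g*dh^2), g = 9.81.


As = 4374 * 5.0 * 2.7^2 / (9.81 * 4.7^2) = 735.7183 m^2


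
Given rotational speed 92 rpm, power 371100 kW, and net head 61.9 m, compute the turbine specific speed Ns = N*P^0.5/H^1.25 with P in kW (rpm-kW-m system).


Ns = 92 * 371100^0.5 / 61.9^1.25 = 322.7899


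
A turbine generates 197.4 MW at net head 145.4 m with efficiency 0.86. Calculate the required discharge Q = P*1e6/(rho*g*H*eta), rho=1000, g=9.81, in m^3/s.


Q = 197.4 * 1e6 / (1000 * 9.81 * 145.4 * 0.86) = 160.9219 m^3/s


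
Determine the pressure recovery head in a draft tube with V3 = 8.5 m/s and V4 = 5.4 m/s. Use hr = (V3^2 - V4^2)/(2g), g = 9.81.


hr = (8.5^2 - 5.4^2) / (2*9.81) = 2.1962 m


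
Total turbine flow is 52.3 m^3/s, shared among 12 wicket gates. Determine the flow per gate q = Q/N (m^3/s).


q = 52.3 / 12 = 4.3583 m^3/s


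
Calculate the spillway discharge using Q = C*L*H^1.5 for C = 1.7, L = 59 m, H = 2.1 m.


Q = 1.7 * 59 * 2.1^1.5 = 305.2319 m^3/s


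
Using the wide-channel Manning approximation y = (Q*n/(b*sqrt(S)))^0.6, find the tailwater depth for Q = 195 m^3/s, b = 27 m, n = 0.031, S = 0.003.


y = (195 * 0.031 / (27 * 0.003^0.5))^0.6 = 2.3275 m


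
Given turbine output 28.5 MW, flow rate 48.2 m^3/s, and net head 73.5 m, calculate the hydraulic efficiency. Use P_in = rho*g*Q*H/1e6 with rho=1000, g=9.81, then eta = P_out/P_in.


P_in = 1000 * 9.81 * 48.2 * 73.5 / 1e6 = 34.7539 MW
eta = 28.5 / 34.7539 = 0.8201


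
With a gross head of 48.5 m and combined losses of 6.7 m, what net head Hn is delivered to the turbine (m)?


Hn = 48.5 - 6.7 = 41.8000 m


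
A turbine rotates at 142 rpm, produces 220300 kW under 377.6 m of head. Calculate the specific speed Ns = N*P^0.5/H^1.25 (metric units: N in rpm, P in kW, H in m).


Ns = 142 * 220300^0.5 / 377.6^1.25 = 40.0411


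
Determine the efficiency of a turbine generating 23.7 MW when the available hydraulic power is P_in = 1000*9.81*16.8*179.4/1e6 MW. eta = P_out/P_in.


P_in = 1000 * 9.81 * 16.8 * 179.4 / 1e6 = 29.5666 MW
eta = 23.7 / 29.5666 = 0.8016


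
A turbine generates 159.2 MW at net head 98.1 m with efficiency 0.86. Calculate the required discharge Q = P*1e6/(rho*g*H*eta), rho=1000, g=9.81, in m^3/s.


Q = 159.2 * 1e6 / (1000 * 9.81 * 98.1 * 0.86) = 192.3564 m^3/s


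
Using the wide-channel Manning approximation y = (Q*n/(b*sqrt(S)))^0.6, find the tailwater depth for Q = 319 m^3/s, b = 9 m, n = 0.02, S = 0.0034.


y = (319 * 0.02 / (9 * 0.0034^0.5))^0.6 = 4.4761 m


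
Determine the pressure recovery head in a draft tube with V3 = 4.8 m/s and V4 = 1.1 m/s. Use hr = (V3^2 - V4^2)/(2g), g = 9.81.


hr = (4.8^2 - 1.1^2) / (2*9.81) = 1.1126 m


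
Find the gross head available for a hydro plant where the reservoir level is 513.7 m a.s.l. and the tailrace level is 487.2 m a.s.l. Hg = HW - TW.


Hg = 513.7 - 487.2 = 26.5000 m


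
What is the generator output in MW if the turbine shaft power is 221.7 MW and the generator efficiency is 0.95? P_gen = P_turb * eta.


P_gen = 221.7 * 0.95 = 210.6150 MW


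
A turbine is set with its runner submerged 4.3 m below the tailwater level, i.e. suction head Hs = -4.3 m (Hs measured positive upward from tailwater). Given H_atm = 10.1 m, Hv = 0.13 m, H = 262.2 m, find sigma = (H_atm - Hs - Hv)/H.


sigma = (10.1 - (-4.3) - 0.13) / 262.2 = 0.0544


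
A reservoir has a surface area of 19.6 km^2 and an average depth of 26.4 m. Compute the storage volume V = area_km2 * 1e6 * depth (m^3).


V = 19.6 * 1e6 * 26.4 = 5.1744e+08 m^3


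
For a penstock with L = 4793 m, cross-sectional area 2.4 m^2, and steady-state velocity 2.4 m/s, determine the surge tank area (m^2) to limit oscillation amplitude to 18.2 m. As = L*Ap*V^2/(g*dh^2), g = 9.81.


As = 4793 * 2.4 * 2.4^2 / (9.81 * 18.2^2) = 20.3906 m^2


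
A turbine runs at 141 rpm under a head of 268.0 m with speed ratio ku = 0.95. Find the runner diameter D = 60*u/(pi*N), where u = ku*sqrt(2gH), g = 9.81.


u = 0.95 * sqrt(2*9.81*268.0) = 68.8875 m/s
D = 60 * 68.8875 / (pi * 141) = 9.3309 m


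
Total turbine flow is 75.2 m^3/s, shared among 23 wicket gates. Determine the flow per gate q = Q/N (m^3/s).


q = 75.2 / 23 = 3.2696 m^3/s


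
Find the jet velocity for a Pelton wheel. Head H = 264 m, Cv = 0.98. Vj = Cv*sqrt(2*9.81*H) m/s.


Vj = 0.98 * sqrt(2*9.81*264) = 70.5306 m/s


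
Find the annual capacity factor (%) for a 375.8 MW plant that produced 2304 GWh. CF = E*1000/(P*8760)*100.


CF = 2304 * 1000 / (375.8 * 8760) * 100 = 69.9877 %


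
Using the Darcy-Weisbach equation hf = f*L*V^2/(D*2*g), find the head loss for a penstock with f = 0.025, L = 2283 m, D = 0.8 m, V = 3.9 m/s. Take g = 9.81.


hf = 0.025 * 2283 * 3.9^2 / (0.8 * 2 * 9.81) = 55.3078 m


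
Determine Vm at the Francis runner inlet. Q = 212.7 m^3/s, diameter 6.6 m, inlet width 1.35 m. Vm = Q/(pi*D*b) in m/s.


Vm = 212.7 / (pi * 6.6 * 1.35) = 7.5987 m/s


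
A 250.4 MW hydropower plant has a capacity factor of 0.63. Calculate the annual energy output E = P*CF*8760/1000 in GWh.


E = 250.4 * 0.63 * 8760 / 1000 = 1381.9075 GWh


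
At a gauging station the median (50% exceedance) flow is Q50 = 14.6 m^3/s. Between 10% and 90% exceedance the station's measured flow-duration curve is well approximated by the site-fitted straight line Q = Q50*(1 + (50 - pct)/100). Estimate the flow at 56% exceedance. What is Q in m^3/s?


Q = 14.6 * (1 + (50 - 56)/100) = 13.7240 m^3/s


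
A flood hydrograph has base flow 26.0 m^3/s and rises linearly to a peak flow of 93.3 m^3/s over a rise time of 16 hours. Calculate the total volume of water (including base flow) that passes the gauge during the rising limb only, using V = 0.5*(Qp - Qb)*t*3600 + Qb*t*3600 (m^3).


V = 0.5*(93.3 - 26.0)*16*3600 + 26.0*16*3600 = 3.4358e+06 m^3


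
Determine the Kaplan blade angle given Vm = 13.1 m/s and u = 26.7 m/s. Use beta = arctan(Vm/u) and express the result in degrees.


beta = arctan(13.1 / 26.7) = 26.1343 degrees


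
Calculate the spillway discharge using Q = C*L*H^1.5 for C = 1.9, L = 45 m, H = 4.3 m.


Q = 1.9 * 45 * 4.3^1.5 = 762.3753 m^3/s


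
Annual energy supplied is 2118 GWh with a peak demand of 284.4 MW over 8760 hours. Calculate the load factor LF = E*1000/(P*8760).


LF = 2118 * 1000 / (284.4 * 8760) = 0.8501


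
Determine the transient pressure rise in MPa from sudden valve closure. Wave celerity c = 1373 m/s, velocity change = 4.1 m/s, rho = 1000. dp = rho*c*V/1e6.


dp = 1000 * 1373 * 4.1 / 1e6 = 5.6293 MPa


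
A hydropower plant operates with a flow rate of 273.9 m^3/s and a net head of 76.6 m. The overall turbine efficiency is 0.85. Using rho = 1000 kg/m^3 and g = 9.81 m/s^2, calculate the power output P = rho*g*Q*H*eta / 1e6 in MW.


P = 1000 * 9.81 * 273.9 * 76.6 * 0.85 / 1e6 = 174.9479 MW


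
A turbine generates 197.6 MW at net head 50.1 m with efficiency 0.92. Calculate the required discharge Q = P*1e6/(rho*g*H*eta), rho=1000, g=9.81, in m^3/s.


Q = 197.6 * 1e6 / (1000 * 9.81 * 50.1 * 0.92) = 437.0110 m^3/s


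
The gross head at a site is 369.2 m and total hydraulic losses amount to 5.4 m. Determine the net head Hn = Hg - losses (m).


Hn = 369.2 - 5.4 = 363.8000 m


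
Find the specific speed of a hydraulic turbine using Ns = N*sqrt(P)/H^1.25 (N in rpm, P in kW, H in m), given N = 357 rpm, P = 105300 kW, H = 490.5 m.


Ns = 357 * 105300^0.5 / 490.5^1.25 = 50.1861


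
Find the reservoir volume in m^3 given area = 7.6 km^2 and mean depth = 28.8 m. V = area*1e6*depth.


V = 7.6 * 1e6 * 28.8 = 2.1888e+08 m^3


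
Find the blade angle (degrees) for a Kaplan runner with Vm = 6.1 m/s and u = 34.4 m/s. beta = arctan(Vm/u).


beta = arctan(6.1 / 34.4) = 10.0555 degrees


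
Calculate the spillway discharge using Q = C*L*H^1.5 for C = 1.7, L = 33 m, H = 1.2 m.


Q = 1.7 * 33 * 1.2^1.5 = 73.7454 m^3/s


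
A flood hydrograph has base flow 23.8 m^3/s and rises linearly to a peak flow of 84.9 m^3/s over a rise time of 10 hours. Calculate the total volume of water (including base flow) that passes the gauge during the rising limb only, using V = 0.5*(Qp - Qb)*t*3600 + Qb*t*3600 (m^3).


V = 0.5*(84.9 - 23.8)*10*3600 + 23.8*10*3600 = 1.9566e+06 m^3


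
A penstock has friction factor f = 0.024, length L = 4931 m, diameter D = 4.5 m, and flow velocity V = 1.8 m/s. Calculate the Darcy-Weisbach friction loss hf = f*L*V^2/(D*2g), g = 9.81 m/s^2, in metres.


hf = 0.024 * 4931 * 1.8^2 / (4.5 * 2 * 9.81) = 4.3429 m


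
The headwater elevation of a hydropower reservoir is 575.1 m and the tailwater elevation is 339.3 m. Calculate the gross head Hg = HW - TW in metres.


Hg = 575.1 - 339.3 = 235.8000 m


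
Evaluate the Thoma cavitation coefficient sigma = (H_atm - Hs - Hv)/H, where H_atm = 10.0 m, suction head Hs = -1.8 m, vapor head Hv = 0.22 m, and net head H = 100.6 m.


sigma = (10.0 - (-1.8) - 0.22) / 100.6 = 0.1151


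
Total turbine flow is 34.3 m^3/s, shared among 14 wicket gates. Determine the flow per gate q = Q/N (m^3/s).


q = 34.3 / 14 = 2.4500 m^3/s


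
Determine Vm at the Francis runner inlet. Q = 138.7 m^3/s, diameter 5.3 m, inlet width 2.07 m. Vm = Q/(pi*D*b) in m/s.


Vm = 138.7 / (pi * 5.3 * 2.07) = 4.0242 m/s


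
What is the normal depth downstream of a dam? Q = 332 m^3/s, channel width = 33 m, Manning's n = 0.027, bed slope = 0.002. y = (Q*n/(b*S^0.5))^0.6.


y = (332 * 0.027 / (33 * 0.002^0.5))^0.6 = 2.9518 m


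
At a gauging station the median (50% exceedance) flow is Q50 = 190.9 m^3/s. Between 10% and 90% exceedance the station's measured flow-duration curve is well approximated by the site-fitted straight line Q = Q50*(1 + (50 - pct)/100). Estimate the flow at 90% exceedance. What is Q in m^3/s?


Q = 190.9 * (1 + (50 - 90)/100) = 114.5400 m^3/s


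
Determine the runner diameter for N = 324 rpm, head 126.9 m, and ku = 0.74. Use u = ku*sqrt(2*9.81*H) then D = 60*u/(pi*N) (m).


u = 0.74 * sqrt(2*9.81*126.9) = 36.9243 m/s
D = 60 * 36.9243 / (pi * 324) = 2.1765 m


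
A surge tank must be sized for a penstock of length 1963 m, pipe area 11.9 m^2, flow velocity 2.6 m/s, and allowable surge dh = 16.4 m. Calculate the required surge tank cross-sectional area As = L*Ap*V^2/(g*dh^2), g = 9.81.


As = 1963 * 11.9 * 2.6^2 / (9.81 * 16.4^2) = 59.8490 m^2


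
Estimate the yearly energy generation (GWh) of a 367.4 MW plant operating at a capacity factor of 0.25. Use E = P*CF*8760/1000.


E = 367.4 * 0.25 * 8760 / 1000 = 804.6060 GWh


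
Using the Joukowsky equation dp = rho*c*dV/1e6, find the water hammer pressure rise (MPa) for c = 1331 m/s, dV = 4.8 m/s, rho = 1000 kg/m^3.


dp = 1000 * 1331 * 4.8 / 1e6 = 6.3888 MPa


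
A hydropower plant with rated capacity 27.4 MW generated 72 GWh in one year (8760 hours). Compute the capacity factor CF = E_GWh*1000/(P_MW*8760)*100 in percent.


CF = 72 * 1000 / (27.4 * 8760) * 100 = 29.9970 %


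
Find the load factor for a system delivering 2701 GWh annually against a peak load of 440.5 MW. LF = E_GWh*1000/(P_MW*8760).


LF = 2701 * 1000 / (440.5 * 8760) = 0.7000


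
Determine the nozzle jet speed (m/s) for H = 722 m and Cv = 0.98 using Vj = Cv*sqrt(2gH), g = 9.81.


Vj = 0.98 * sqrt(2*9.81*722) = 116.6391 m/s


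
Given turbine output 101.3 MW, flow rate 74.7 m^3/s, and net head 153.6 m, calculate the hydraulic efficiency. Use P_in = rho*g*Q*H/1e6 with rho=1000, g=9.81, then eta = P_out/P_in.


P_in = 1000 * 9.81 * 74.7 * 153.6 / 1e6 = 112.5592 MW
eta = 101.3 / 112.5592 = 0.9000


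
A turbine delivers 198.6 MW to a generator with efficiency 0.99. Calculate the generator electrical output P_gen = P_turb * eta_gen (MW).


P_gen = 198.6 * 0.99 = 196.6140 MW


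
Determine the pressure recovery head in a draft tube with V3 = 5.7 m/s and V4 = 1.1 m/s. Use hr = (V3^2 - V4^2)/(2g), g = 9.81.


hr = (5.7^2 - 1.1^2) / (2*9.81) = 1.5943 m


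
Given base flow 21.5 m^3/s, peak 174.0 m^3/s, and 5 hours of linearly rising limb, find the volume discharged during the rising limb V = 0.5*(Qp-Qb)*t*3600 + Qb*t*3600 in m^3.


V = 0.5*(174.0 - 21.5)*5*3600 + 21.5*5*3600 = 1.7595e+06 m^3
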